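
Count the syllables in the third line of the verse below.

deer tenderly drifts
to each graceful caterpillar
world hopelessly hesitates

The third line: "world hopelessly hesitates": 1+3+3 = 7

7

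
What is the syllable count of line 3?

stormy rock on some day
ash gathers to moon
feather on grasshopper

Line 3: feather(2) + on(1) + grasshopper(3) = 6

6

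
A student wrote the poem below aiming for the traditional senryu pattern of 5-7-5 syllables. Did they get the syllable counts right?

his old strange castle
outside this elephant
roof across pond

No

Line 1: his (1), old (1), strange (1), castle (2) → 5 ✓
Line 2: outside (2), this (1), elephant (3) → 6 (expected 7)
Line 3: roof (1), across (2), pond (1) → 4 (expected 5)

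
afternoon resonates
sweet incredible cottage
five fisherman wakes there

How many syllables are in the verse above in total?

Line 1: afternoon (3), resonates (3) → 6
Line 2: sweet (1), incredible (4), cottage (2) → 7
Line 3: five (1), fisherman (3), wakes (1), there (1) → 6
Total: 6 + 7 + 6 = 19

19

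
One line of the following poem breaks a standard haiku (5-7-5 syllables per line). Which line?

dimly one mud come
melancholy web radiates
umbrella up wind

Line 1: "dimly one mud come": 2+1+1+1 = 5 ✓
Line 2: "melancholy web radiates": 4+1+3 = 8 (expected 7)
Line 3: "umbrella up wind": 3+1+1 = 5 ✓

Line 2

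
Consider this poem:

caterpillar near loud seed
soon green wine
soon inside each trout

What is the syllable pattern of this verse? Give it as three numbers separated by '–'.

Line 1: "caterpillar near loud seed": 4+1+1+1 = 7
Line 2: "soon green wine": 1+1+1 = 3
Line 3: "soon inside each trout": 1+2+1+1 = 5

7–3–5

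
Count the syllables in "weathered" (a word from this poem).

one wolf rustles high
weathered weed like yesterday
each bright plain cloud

2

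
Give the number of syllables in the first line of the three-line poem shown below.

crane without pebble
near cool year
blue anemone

The first line: crane (1), without (2), pebble (2) → 5

5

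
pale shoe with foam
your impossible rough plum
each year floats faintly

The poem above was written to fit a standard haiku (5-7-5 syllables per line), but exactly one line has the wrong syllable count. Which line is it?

Line 1: pale (1), shoe (1), with (1), foam (1) → 4 (expected 5)
Line 2: your (1), impossible (4), rough (1), plum (1) → 7 ✓
Line 3: each (1), year (1), floats (1), faintly (2) → 5 ✓

Line 1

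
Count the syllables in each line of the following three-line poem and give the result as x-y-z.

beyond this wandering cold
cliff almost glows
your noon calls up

7-4-4

Line 1: beyond(2) + this(1) + wandering(3) + cold(1) = 7
Line 2: cliff(1) + almost(2) + glows(1) = 4
Line 3: your(1) + noon(1) + calls(1) + up(1) = 4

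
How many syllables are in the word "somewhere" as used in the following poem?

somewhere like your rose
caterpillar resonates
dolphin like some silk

2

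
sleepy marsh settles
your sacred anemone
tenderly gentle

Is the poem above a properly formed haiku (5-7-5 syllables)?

Line 1: sleepy (2), marsh (1), settles (2) → 5 ✓
Line 2: your (1), sacred (2), anemone (4) → 7 ✓
Line 3: tenderly (3), gentle (2) → 5 ✓

Yes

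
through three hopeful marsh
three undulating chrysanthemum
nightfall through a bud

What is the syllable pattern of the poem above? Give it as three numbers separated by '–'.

5–9–5

Line 1: through(1) + three(1) + hopeful(2) + marsh(1) = 5
Line 2: three(1) + undulating(4) + chrysanthemum(4) = 9
Line 3: nightfall(2) + through(1) + a(1) + bud(1) = 5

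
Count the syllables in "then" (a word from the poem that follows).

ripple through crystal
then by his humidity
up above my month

1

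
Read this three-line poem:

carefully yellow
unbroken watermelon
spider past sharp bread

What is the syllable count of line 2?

7

Line 2: unbroken(3) + watermelon(4) = 7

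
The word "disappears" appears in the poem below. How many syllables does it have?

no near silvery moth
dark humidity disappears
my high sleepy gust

3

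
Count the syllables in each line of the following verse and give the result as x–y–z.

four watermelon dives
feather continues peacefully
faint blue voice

Line 1: four(1) + watermelon(4) + dives(1) = 6
Line 2: feather(2) + continues(3) + peacefully(3) = 8
Line 3: faint(1) + blue(1) + voice(1) = 3

6–8–3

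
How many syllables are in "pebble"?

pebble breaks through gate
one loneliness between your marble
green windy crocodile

2

"pebble" has 2 syllables.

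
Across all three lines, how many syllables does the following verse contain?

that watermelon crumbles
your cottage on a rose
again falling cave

Line 1: that(1) + watermelon(4) + crumbles(2) = 7
Line 2: your(1) + cottage(2) + on(1) + a(1) + rose(1) = 6
Line 3: again(2) + falling(2) + cave(1) = 5
Total: 7 + 6 + 5 = 18

18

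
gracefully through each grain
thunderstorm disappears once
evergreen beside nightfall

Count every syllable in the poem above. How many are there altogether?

Line 1: gracefully(3) + through(1) + each(1) + grain(1) = 6
Line 2: thunderstorm(3) + disappears(3) + once(1) = 7
Line 3: evergreen(3) + beside(2) + nightfall(2) = 7
Total: 6 + 7 + 7 = 20

20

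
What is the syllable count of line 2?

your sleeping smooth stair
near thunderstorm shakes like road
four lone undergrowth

Line 2: near(1) + thunderstorm(3) + shakes(1) + like(1) + road(1) = 7

7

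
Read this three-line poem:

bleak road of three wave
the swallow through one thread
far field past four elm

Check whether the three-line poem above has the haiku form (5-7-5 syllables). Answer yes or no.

Line 1: "bleak road of three wave": 1+1+1+1+1 = 5 ✓
Line 2: "the swallow through one thread": 1+2+1+1+1 = 6 (expected 7)
Line 3: "far field past four elm": 1+1+1+1+1 = 5 ✓

No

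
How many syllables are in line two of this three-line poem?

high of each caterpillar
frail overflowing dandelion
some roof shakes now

9

Line two: "frail overflowing dandelion": 1+4+4 = 9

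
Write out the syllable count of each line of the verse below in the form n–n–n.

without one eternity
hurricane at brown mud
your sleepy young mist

7–6–5

Line 1: without(2) + one(1) + eternity(4) = 7
Line 2: hurricane(3) + at(1) + brown(1) + mud(1) = 6
Line 3: your(1) + sleepy(2) + young(1) + mist(1) = 5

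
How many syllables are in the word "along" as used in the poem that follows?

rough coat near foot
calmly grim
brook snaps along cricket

2

"along" has 2 syllables.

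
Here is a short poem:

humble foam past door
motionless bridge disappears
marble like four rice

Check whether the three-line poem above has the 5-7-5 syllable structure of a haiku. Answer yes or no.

Line 1: "humble foam past door": 2+1+1+1 = 5 ✓
Line 2: "motionless bridge disappears": 3+1+3 = 7 ✓
Line 3: "marble like four rice": 2+1+1+1 = 5 ✓

Yes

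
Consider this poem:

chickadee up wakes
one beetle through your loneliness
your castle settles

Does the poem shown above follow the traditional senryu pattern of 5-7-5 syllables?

No

Line 1: chickadee(3) + up(1) + wakes(1) = 5 ✓
Line 2: one(1) + beetle(2) + through(1) + your(1) + loneliness(3) = 8 (expected 7)
Line 3: your(1) + castle(2) + settles(2) = 5 ✓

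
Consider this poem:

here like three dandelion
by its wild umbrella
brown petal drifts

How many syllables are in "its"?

1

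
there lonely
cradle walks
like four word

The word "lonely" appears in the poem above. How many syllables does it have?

"lonely" has 2 syllables.

2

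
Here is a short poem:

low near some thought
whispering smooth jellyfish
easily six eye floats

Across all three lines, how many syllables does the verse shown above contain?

Line 1: "low near some thought": 1+1+1+1 = 4
Line 2: "whispering smooth jellyfish": 3+1+3 = 7
Line 3: "easily six eye floats": 3+1+1+1 = 6
Total: 4 + 7 + 6 = 17

17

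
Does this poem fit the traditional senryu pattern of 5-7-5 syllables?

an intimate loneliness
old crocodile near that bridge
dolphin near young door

No

Line 1: an(1) + intimate(3) + loneliness(3) = 7 (expected 5)
Line 2: old(1) + crocodile(3) + near(1) + that(1) + bridge(1) = 7 ✓
Line 3: dolphin(2) + near(1) + young(1) + door(1) = 5 ✓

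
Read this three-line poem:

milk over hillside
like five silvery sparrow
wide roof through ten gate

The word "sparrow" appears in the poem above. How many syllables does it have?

2

"sparrow" has 2 syllables.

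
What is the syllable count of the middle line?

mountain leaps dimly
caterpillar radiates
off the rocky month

7

The middle line: "caterpillar radiates": 4+3 = 7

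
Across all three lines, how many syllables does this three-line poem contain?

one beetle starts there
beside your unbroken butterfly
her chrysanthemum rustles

21

Line 1: one(1) + beetle(2) + starts(1) + there(1) = 5
Line 2: beside(2) + your(1) + unbroken(3) + butterfly(3) = 9
Line 3: her(1) + chrysanthemum(4) + rustles(2) = 7
Total: 5 + 9 + 7 = 21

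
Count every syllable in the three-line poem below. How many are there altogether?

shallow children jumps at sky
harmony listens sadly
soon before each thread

19

Line 1: "shallow children jumps at sky": 2+2+1+1+1 = 7
Line 2: "harmony listens sadly": 3+2+2 = 7
Line 3: "soon before each thread": 1+2+1+1 = 5
Total: 7 + 7 + 5 = 19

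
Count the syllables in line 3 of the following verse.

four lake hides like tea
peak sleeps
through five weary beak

5

Line 3: through(1) + five(1) + weary(2) + beak(1) = 5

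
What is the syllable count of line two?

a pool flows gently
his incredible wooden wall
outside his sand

8

Line two: his(1) + incredible(4) + wooden(2) + wall(1) = 8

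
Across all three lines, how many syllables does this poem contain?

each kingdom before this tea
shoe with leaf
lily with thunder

Line 1: each (1), kingdom (2), before (2), this (1), tea (1) → 7
Line 2: shoe (1), with (1), leaf (1) → 3
Line 3: lily (2), with (1), thunder (2) → 5
Total: 7 + 3 + 5 = 15

15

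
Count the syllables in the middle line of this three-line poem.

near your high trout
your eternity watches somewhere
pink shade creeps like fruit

The middle line: "your eternity watches somewhere": 1+4+2+2 = 9

9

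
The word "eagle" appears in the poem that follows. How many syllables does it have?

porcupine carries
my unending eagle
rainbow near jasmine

"eagle" has 2 syllables.

2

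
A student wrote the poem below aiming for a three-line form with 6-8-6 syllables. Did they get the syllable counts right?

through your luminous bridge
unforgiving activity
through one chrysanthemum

Yes

Line 1: "through your luminous bridge": 1+1+3+1 = 6 ✓
Line 2: "unforgiving activity": 4+4 = 8 ✓
Line 3: "through one chrysanthemum": 1+1+4 = 6 ✓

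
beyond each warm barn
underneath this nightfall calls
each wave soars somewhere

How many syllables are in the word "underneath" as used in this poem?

3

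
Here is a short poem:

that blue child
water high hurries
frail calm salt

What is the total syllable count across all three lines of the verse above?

Line 1: that(1) + blue(1) + child(1) = 3
Line 2: water(2) + high(1) + hurries(2) = 5
Line 3: frail(1) + calm(1) + salt(1) = 3
Total: 3 + 5 + 3 = 11

11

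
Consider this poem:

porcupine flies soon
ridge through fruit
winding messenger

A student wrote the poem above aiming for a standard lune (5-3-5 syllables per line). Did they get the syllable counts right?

Line 1: "porcupine flies soon": 3+1+1 = 5 ✓
Line 2: "ridge through fruit": 1+1+1 = 3 ✓
Line 3: "winding messenger": 2+3 = 5 ✓

Yes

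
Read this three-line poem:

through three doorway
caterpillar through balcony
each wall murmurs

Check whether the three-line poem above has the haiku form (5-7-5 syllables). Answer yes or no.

Line 1: through(1) + three(1) + doorway(2) = 4 (expected 5)
Line 2: caterpillar(4) + through(1) + balcony(3) = 8 (expected 7)
Line 3: each(1) + wall(1) + murmurs(2) = 4 (expected 5)

No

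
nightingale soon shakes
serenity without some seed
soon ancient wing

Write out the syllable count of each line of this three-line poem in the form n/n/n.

Line 1: "nightingale soon shakes": 3+1+1 = 5
Line 2: "serenity without some seed": 4+2+1+1 = 8
Line 3: "soon ancient wing": 1+2+1 = 4

5/8/4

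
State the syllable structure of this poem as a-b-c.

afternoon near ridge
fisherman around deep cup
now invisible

Line 1: afternoon(3) + near(1) + ridge(1) = 5
Line 2: fisherman(3) + around(2) + deep(1) + cup(1) = 7
Line 3: now(1) + invisible(4) = 5

5-7-5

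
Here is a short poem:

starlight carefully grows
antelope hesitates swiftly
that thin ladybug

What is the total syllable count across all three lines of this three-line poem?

19

Line 1: starlight(2) + carefully(3) + grows(1) = 6
Line 2: antelope(3) + hesitates(3) + swiftly(2) = 8
Line 3: that(1) + thin(1) + ladybug(3) = 5
Total: 6 + 8 + 5 = 19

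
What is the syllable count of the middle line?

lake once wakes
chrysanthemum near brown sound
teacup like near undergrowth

7

The middle line: chrysanthemum (4), near (1), brown (1), sound (1) → 7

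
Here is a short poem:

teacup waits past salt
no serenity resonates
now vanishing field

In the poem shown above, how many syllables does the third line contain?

The third line: now (1), vanishing (3), field (1) → 5

5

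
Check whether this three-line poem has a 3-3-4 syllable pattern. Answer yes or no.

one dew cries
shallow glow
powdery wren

Yes

Line 1: "one dew cries": 1+1+1 = 3 ✓
Line 2: "shallow glow": 2+1 = 3 ✓
Line 3: "powdery wren": 3+1 = 4 ✓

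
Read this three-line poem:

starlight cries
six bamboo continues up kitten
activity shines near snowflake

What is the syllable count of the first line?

3

The first line: starlight(2) + cries(1) = 3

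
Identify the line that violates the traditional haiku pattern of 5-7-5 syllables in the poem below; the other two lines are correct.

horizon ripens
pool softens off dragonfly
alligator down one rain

Line 1: horizon(3) + ripens(2) = 5 ✓
Line 2: pool(1) + softens(2) + off(1) + dragonfly(3) = 7 ✓
Line 3: alligator(4) + down(1) + one(1) + rain(1) = 7 (expected 5)

The third line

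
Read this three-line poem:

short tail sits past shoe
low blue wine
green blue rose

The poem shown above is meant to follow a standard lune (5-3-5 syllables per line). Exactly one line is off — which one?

Line 1: "short tail sits past shoe": 1+1+1+1+1 = 5 ✓
Line 2: "low blue wine": 1+1+1 = 3 ✓
Line 3: "green blue rose": 1+1+1 = 3 (expected 5)

Line 3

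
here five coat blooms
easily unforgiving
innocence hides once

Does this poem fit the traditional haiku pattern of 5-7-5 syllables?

No

Line 1: here (1), five (1), coat (1), blooms (1) → 4 (expected 5)
Line 2: easily (3), unforgiving (4) → 7 ✓
Line 3: innocence (3), hides (1), once (1) → 5 ✓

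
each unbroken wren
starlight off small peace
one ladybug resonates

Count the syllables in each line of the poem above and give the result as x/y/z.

5/5/7

Line 1: each(1) + unbroken(3) + wren(1) = 5
Line 2: starlight(2) + off(1) + small(1) + peace(1) = 5
Line 3: one(1) + ladybug(3) + resonates(3) = 7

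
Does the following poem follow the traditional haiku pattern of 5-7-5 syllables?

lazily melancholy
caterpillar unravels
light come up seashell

No

Line 1: lazily(3) + melancholy(4) = 7 (expected 5)
Line 2: caterpillar(4) + unravels(3) = 7 ✓
Line 3: light(1) + come(1) + up(1) + seashell(2) = 5 ✓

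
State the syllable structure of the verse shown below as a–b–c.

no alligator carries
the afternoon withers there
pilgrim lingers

Line 1: no (1), alligator (4), carries (2) → 7
Line 2: the (1), afternoon (3), withers (2), there (1) → 7
Line 3: pilgrim (2), lingers (2) → 4

7–7–4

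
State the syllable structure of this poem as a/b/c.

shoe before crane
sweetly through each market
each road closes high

Line 1: "shoe before crane": 1+2+1 = 4
Line 2: "sweetly through each market": 2+1+1+2 = 6
Line 3: "each road closes high": 1+1+2+1 = 5

4/6/5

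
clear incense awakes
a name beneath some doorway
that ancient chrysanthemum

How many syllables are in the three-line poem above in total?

Line 1: clear(1) + incense(2) + awakes(2) = 5
Line 2: a(1) + name(1) + beneath(2) + some(1) + doorway(2) = 7
Line 3: that(1) + ancient(2) + chrysanthemum(4) = 7
Total: 5 + 7 + 7 = 19

19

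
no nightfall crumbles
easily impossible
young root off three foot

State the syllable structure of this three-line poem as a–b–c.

5–7–5

Line 1: no(1) + nightfall(2) + crumbles(2) = 5
Line 2: easily(3) + impossible(4) = 7
Line 3: young(1) + root(1) + off(1) + three(1) + foot(1) = 5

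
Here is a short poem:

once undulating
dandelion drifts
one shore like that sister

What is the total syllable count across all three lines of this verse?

16

Line 1: "once undulating": 1+4 = 5
Line 2: "dandelion drifts": 4+1 = 5
Line 3: "one shore like that sister": 1+1+1+1+2 = 6
Total: 5 + 5 + 6 = 16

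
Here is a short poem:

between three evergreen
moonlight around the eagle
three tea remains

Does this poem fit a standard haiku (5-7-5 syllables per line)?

No

Line 1: between (2), three (1), evergreen (3) → 6 (expected 5)
Line 2: moonlight (2), around (2), the (1), eagle (2) → 7 ✓
Line 3: three (1), tea (1), remains (2) → 4 (expected 5)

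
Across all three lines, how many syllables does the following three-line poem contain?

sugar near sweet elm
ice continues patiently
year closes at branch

17

Line 1: sugar (2), near (1), sweet (1), elm (1) → 5
Line 2: ice (1), continues (3), patiently (3) → 7
Line 3: year (1), closes (2), at (1), branch (1) → 5
Total: 5 + 7 + 5 = 17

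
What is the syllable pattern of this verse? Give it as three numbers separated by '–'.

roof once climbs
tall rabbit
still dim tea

Line 1: roof (1), once (1), climbs (1) → 3
Line 2: tall (1), rabbit (2) → 3
Line 3: still (1), dim (1), tea (1) → 3

3–3–3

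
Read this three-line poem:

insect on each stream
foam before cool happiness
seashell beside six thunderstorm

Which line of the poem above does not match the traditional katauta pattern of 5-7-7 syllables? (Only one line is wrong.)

The third line

Line 1: insect(2) + on(1) + each(1) + stream(1) = 5 ✓
Line 2: foam(1) + before(2) + cool(1) + happiness(3) = 7 ✓
Line 3: seashell(2) + beside(2) + six(1) + thunderstorm(3) = 8 (expected 7)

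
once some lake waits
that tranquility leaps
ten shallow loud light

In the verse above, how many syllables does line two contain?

Line two: "that tranquility leaps": 1+4+1 = 6

6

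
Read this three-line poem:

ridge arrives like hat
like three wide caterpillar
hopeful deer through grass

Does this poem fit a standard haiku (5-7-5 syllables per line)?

Line 1: ridge (1), arrives (2), like (1), hat (1) → 5 ✓
Line 2: like (1), three (1), wide (1), caterpillar (4) → 7 ✓
Line 3: hopeful (2), deer (1), through (1), grass (1) → 5 ✓

Yes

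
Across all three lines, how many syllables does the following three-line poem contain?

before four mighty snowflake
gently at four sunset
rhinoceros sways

18

Line 1: before (2), four (1), mighty (2), snowflake (2) → 7
Line 2: gently (2), at (1), four (1), sunset (2) → 6
Line 3: rhinoceros (4), sways (1) → 5
Total: 7 + 6 + 5 = 18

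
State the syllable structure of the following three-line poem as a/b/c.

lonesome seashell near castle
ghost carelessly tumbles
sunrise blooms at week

7/6/5

Line 1: lonesome(2) + seashell(2) + near(1) + castle(2) = 7
Line 2: ghost(1) + carelessly(3) + tumbles(2) = 6
Line 3: sunrise(2) + blooms(1) + at(1) + week(1) = 5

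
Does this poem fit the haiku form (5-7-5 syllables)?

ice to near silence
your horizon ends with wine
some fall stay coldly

Yes

Line 1: ice(1) + to(1) + near(1) + silence(2) = 5 ✓
Line 2: your(1) + horizon(3) + ends(1) + with(1) + wine(1) = 7 ✓
Line 3: some(1) + fall(1) + stay(1) + coldly(2) = 5 ✓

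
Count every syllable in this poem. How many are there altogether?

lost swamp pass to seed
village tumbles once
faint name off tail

Line 1: lost (1), swamp (1), pass (1), to (1), seed (1) → 5
Line 2: village (2), tumbles (2), once (1) → 5
Line 3: faint (1), name (1), off (1), tail (1) → 4
Total: 5 + 5 + 4 = 14

14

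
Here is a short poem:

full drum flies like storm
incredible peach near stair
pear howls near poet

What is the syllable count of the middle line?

7

The middle line: incredible (4), peach (1), near (1), stair (1) → 7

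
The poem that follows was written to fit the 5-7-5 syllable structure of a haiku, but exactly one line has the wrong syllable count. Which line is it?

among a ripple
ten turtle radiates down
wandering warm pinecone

Line 1: among (2), a (1), ripple (2) → 5 ✓
Line 2: ten (1), turtle (2), radiates (3), down (1) → 7 ✓
Line 3: wandering (3), warm (1), pinecone (2) → 6 (expected 5)

The third line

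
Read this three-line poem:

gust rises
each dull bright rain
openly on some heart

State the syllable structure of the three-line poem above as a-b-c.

Line 1: gust (1), rises (2) → 3
Line 2: each (1), dull (1), bright (1), rain (1) → 4
Line 3: openly (3), on (1), some (1), heart (1) → 6

3-4-6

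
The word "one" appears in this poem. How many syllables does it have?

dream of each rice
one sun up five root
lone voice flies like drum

1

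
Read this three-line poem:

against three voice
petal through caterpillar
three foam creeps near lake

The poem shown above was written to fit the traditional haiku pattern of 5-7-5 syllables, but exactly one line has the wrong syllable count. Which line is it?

The first line

Line 1: "against three voice": 2+1+1 = 4 (expected 5)
Line 2: "petal through caterpillar": 2+1+4 = 7 ✓
Line 3: "three foam creeps near lake": 1+1+1+1+1 = 5 ✓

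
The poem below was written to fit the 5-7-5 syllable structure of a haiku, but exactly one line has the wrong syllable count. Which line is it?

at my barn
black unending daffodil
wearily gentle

The first line

Line 1: "at my barn": 1+1+1 = 3 (expected 5)
Line 2: "black unending daffodil": 1+3+3 = 7 ✓
Line 3: "wearily gentle": 3+2 = 5 ✓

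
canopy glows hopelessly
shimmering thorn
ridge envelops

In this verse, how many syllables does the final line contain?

The final line: ridge (1), envelops (3) → 4

4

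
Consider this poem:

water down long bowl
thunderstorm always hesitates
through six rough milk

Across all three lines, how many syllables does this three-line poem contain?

Line 1: "water down long bowl": 2+1+1+1 = 5
Line 2: "thunderstorm always hesitates": 3+2+3 = 8
Line 3: "through six rough milk": 1+1+1+1 = 4
Total: 5 + 8 + 4 = 17

17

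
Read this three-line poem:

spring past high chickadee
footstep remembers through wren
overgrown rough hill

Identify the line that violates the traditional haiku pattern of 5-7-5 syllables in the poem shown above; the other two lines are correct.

Line 1: spring(1) + past(1) + high(1) + chickadee(3) = 6 (expected 5)
Line 2: footstep(2) + remembers(3) + through(1) + wren(1) = 7 ✓
Line 3: overgrown(3) + rough(1) + hill(1) = 5 ✓

Line 1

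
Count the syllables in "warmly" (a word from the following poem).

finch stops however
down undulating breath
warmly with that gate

2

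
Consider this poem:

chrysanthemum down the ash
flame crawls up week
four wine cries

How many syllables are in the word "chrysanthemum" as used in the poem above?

4

"chrysanthemum" has 4 syllables.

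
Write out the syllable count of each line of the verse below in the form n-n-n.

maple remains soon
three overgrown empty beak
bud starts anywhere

Line 1: maple(2) + remains(2) + soon(1) = 5
Line 2: three(1) + overgrown(3) + empty(2) + beak(1) = 7
Line 3: bud(1) + starts(1) + anywhere(3) = 5

5-7-5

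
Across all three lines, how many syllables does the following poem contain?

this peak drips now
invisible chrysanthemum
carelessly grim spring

Line 1: this (1), peak (1), drips (1), now (1) → 4
Line 2: invisible (4), chrysanthemum (4) → 8
Line 3: carelessly (3), grim (1), spring (1) → 5
Total: 4 + 8 + 5 = 17

17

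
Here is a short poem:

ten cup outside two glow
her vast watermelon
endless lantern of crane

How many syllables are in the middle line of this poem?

6

The middle line: "her vast watermelon": 1+1+4 = 6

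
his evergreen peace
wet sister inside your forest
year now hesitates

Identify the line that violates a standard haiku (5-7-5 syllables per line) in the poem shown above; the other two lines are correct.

The second line

Line 1: his(1) + evergreen(3) + peace(1) = 5 ✓
Line 2: wet(1) + sister(2) + inside(2) + your(1) + forest(2) = 8 (expected 7)
Line 3: year(1) + now(1) + hesitates(3) = 5 ✓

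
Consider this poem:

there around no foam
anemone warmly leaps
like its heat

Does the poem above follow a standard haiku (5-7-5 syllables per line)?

Line 1: "there around no foam": 1+2+1+1 = 5 ✓
Line 2: "anemone warmly leaps": 4+2+1 = 7 ✓
Line 3: "like its heat": 1+1+1 = 3 (expected 5)

No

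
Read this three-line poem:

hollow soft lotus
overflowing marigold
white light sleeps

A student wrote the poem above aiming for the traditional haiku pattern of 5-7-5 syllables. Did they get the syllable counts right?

No

Line 1: "hollow soft lotus": 2+1+2 = 5 ✓
Line 2: "overflowing marigold": 4+3 = 7 ✓
Line 3: "white light sleeps": 1+1+1 = 3 (expected 5)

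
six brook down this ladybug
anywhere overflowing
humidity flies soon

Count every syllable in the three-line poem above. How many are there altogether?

Line 1: six (1), brook (1), down (1), this (1), ladybug (3) → 7
Line 2: anywhere (3), overflowing (4) → 7
Line 3: humidity (4), flies (1), soon (1) → 6
Total: 7 + 7 + 6 = 20

20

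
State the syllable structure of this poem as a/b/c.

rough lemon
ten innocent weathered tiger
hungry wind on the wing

Line 1: rough(1) + lemon(2) = 3
Line 2: ten(1) + innocent(3) + weathered(2) + tiger(2) = 8
Line 3: hungry(2) + wind(1) + on(1) + the(1) + wing(1) = 6

3/8/6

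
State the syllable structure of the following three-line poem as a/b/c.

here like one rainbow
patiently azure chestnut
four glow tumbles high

5/7/5

Line 1: here(1) + like(1) + one(1) + rainbow(2) = 5
Line 2: patiently(3) + azure(2) + chestnut(2) = 7
Line 3: four(1) + glow(1) + tumbles(2) + high(1) = 5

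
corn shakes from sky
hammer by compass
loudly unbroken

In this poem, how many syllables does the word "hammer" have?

"hammer" has 2 syllables.

2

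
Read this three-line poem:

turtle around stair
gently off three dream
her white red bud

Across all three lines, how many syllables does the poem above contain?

14

Line 1: turtle(2) + around(2) + stair(1) = 5
Line 2: gently(2) + off(1) + three(1) + dream(1) = 5
Line 3: her(1) + white(1) + red(1) + bud(1) = 4
Total: 5 + 5 + 4 = 14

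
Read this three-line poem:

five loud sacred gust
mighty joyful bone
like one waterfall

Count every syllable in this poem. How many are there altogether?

15

Line 1: "five loud sacred gust": 1+1+2+1 = 5
Line 2: "mighty joyful bone": 2+2+1 = 5
Line 3: "like one waterfall": 1+1+3 = 5
Total: 5 + 5 + 5 = 15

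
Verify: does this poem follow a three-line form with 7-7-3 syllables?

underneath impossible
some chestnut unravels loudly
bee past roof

Line 1: "underneath impossible": 3+4 = 7 ✓
Line 2: "some chestnut unravels loudly": 1+2+3+2 = 8 (expected 7)
Line 3: "bee past roof": 1+1+1 = 3 ✓

No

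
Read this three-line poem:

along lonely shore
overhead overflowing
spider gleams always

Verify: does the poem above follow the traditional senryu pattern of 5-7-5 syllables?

Yes

Line 1: along (2), lonely (2), shore (1) → 5 ✓
Line 2: overhead (3), overflowing (4) → 7 ✓
Line 3: spider (2), gleams (1), always (2) → 5 ✓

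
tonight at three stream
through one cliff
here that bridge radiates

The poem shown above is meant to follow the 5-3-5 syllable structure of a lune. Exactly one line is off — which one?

The third line

Line 1: "tonight at three stream": 2+1+1+1 = 5 ✓
Line 2: "through one cliff": 1+1+1 = 3 ✓
Line 3: "here that bridge radiates": 1+1+1+3 = 6 (expected 5)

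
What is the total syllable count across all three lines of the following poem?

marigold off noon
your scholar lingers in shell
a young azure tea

Line 1: marigold (3), off (1), noon (1) → 5
Line 2: your (1), scholar (2), lingers (2), in (1), shell (1) → 7
Line 3: a (1), young (1), azure (2), tea (1) → 5
Total: 5 + 7 + 5 = 17

17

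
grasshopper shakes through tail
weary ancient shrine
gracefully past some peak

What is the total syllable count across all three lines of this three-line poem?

Line 1: grasshopper (3), shakes (1), through (1), tail (1) → 6
Line 2: weary (2), ancient (2), shrine (1) → 5
Line 3: gracefully (3), past (1), some (1), peak (1) → 6
Total: 6 + 5 + 6 = 17

17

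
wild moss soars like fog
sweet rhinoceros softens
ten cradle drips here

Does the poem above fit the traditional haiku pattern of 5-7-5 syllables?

Yes

Line 1: wild (1), moss (1), soars (1), like (1), fog (1) → 5 ✓
Line 2: sweet (1), rhinoceros (4), softens (2) → 7 ✓
Line 3: ten (1), cradle (2), drips (1), here (1) → 5 ✓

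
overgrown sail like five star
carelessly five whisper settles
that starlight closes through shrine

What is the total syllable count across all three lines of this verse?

Line 1: overgrown (3), sail (1), like (1), five (1), star (1) → 7
Line 2: carelessly (3), five (1), whisper (2), settles (2) → 8
Line 3: that (1), starlight (2), closes (2), through (1), shrine (1) → 7
Total: 7 + 8 + 7 = 22

22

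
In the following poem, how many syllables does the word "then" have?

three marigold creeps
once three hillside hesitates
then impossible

"then" has 1 syllable.

1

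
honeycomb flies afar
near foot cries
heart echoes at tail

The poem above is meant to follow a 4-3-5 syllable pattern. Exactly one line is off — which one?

Line 1: honeycomb(3) + flies(1) + afar(2) = 6 (expected 4)
Line 2: near(1) + foot(1) + cries(1) = 3 ✓
Line 3: heart(1) + echoes(2) + at(1) + tail(1) = 5 ✓

The first line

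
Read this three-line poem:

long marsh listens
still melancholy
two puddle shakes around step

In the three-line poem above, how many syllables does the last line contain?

The last line: "two puddle shakes around step": 1+2+1+2+1 = 7

7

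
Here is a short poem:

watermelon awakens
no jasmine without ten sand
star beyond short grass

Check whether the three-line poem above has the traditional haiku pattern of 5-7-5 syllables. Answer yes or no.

No

Line 1: watermelon(4) + awakens(3) = 7 (expected 5)
Line 2: no(1) + jasmine(2) + without(2) + ten(1) + sand(1) = 7 ✓
Line 3: star(1) + beyond(2) + short(1) + grass(1) = 5 ✓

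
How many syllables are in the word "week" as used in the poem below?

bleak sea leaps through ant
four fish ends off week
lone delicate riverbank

"week" has 1 syllable.

1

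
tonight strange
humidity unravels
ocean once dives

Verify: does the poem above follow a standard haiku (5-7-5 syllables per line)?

Line 1: "tonight strange": 2+1 = 3 (expected 5)
Line 2: "humidity unravels": 4+3 = 7 ✓
Line 3: "ocean once dives": 2+1+1 = 4 (expected 5)

No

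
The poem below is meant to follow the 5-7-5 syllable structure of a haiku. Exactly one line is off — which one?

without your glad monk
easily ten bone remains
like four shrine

Line 1: "without your glad monk": 2+1+1+1 = 5 ✓
Line 2: "easily ten bone remains": 3+1+1+2 = 7 ✓
Line 3: "like four shrine": 1+1+1 = 3 (expected 5)

The third line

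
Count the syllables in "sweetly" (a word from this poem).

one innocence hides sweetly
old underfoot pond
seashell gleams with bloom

"sweetly" has 2 syllables.

2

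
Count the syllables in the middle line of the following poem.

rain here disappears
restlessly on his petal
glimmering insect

7

The middle line: restlessly (3), on (1), his (1), petal (2) → 7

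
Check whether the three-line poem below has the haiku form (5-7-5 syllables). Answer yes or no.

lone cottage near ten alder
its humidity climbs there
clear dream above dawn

Line 1: "lone cottage near ten alder": 1+2+1+1+2 = 7 (expected 5)
Line 2: "its humidity climbs there": 1+4+1+1 = 7 ✓
Line 3: "clear dream above dawn": 1+1+2+1 = 5 ✓

No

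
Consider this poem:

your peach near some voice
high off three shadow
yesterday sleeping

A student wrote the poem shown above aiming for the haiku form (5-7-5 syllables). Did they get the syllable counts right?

No

Line 1: your(1) + peach(1) + near(1) + some(1) + voice(1) = 5 ✓
Line 2: high(1) + off(1) + three(1) + shadow(2) = 5 (expected 7)
Line 3: yesterday(3) + sleeping(2) = 5 ✓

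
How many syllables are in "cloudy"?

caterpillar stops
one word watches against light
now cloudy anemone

2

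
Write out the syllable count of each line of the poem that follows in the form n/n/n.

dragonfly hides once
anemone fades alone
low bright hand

Line 1: "dragonfly hides once": 3+1+1 = 5
Line 2: "anemone fades alone": 4+1+2 = 7
Line 3: "low bright hand": 1+1+1 = 3

5/7/3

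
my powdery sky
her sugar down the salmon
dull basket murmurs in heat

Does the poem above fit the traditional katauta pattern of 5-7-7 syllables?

Line 1: my (1), powdery (3), sky (1) → 5 ✓
Line 2: her (1), sugar (2), down (1), the (1), salmon (2) → 7 ✓
Line 3: dull (1), basket (2), murmurs (2), in (1), heat (1) → 7 ✓

Yes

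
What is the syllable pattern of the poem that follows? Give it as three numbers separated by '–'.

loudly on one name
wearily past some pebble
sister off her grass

5–7–5

Line 1: "loudly on one name": 2+1+1+1 = 5
Line 2: "wearily past some pebble": 3+1+1+2 = 7
Line 3: "sister off her grass": 2+1+1+1 = 5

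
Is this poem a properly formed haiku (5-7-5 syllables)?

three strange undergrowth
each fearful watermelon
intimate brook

No

Line 1: "three strange undergrowth": 1+1+3 = 5 ✓
Line 2: "each fearful watermelon": 1+2+4 = 7 ✓
Line 3: "intimate brook": 3+1 = 4 (expected 5)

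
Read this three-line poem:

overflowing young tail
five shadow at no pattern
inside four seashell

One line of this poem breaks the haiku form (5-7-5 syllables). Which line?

Line 1: overflowing(4) + young(1) + tail(1) = 6 (expected 5)
Line 2: five(1) + shadow(2) + at(1) + no(1) + pattern(2) = 7 ✓
Line 3: inside(2) + four(1) + seashell(2) = 5 ✓

The first line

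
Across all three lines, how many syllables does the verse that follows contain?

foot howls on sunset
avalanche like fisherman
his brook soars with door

Line 1: "foot howls on sunset": 1+1+1+2 = 5
Line 2: "avalanche like fisherman": 3+1+3 = 7
Line 3: "his brook soars with door": 1+1+1+1+1 = 5
Total: 5 + 7 + 5 = 17

17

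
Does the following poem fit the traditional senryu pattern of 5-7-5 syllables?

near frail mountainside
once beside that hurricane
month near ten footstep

Yes

Line 1: near(1) + frail(1) + mountainside(3) = 5 ✓
Line 2: once(1) + beside(2) + that(1) + hurricane(3) = 7 ✓
Line 3: month(1) + near(1) + ten(1) + footstep(2) = 5 ✓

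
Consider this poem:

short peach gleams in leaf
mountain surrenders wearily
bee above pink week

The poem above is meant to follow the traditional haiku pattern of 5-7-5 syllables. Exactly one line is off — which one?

Line 1: short(1) + peach(1) + gleams(1) + in(1) + leaf(1) = 5 ✓
Line 2: mountain(2) + surrenders(3) + wearily(3) = 8 (expected 7)
Line 3: bee(1) + above(2) + pink(1) + week(1) = 5 ✓

Line 2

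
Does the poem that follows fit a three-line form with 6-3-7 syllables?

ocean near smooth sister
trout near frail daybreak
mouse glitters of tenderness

No

Line 1: ocean (2), near (1), smooth (1), sister (2) → 6 ✓
Line 2: trout (1), near (1), frail (1), daybreak (2) → 5 (expected 3)
Line 3: mouse (1), glitters (2), of (1), tenderness (3) → 7 ✓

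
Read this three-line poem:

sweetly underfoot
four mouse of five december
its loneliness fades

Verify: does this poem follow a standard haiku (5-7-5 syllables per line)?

Yes

Line 1: sweetly (2), underfoot (3) → 5 ✓
Line 2: four (1), mouse (1), of (1), five (1), december (3) → 7 ✓
Line 3: its (1), loneliness (3), fades (1) → 5 ✓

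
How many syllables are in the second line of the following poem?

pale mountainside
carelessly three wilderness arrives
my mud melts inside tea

The second line: carelessly(3) + three(1) + wilderness(3) + arrives(2) = 9

9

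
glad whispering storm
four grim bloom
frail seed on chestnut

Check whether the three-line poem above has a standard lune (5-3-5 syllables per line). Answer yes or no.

Yes

Line 1: "glad whispering storm": 1+3+1 = 5 ✓
Line 2: "four grim bloom": 1+1+1 = 3 ✓
Line 3: "frail seed on chestnut": 1+1+1+2 = 5 ✓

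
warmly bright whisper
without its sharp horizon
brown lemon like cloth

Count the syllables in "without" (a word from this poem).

2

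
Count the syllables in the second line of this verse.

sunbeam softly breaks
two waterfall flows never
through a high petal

7

The second line: two (1), waterfall (3), flows (1), never (2) → 7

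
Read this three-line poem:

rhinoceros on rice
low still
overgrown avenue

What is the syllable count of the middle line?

The middle line: low (1), still (1) → 2

2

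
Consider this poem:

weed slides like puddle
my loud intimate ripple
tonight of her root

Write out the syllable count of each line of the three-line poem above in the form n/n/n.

Line 1: weed(1) + slides(1) + like(1) + puddle(2) = 5
Line 2: my(1) + loud(1) + intimate(3) + ripple(2) = 7
Line 3: tonight(2) + of(1) + her(1) + root(1) = 5

5/7/5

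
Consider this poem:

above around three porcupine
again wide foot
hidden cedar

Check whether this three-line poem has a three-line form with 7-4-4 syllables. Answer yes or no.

Line 1: "above around three porcupine": 2+2+1+3 = 8 (expected 7)
Line 2: "again wide foot": 2+1+1 = 4 ✓
Line 3: "hidden cedar": 2+2 = 4 ✓

No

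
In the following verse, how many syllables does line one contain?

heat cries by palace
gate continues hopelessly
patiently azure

Line one: "heat cries by palace": 1+1+1+2 = 5

5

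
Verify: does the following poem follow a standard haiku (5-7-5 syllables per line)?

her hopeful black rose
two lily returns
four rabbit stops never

No

Line 1: her(1) + hopeful(2) + black(1) + rose(1) = 5 ✓
Line 2: two(1) + lily(2) + returns(2) = 5 (expected 7)
Line 3: four(1) + rabbit(2) + stops(1) + never(2) = 6 (expected 5)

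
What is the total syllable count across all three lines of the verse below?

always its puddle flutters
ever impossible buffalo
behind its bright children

22

Line 1: always (2), its (1), puddle (2), flutters (2) → 7
Line 2: ever (2), impossible (4), buffalo (3) → 9
Line 3: behind (2), its (1), bright (1), children (2) → 6
Total: 7 + 9 + 6 = 22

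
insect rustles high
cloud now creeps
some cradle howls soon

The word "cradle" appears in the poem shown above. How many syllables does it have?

"cradle" has 2 syllables.

2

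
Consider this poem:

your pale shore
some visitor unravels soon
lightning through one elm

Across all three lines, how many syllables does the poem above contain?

Line 1: your(1) + pale(1) + shore(1) = 3
Line 2: some(1) + visitor(3) + unravels(3) + soon(1) = 8
Line 3: lightning(2) + through(1) + one(1) + elm(1) = 5
Total: 3 + 8 + 5 = 16

16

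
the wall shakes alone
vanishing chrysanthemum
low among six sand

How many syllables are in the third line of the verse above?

The third line: "low among six sand": 1+2+1+1 = 5

5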